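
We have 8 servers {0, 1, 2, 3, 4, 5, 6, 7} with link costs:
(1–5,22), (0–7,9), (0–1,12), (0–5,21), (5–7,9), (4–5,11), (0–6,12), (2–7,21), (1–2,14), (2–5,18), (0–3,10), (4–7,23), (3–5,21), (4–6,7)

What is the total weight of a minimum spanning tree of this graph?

Kruskal's algorithm — process edges by increasing weight (ties by edge label):
4–6 (7): add — endpoints in different components.
0–7 (9): add — endpoints in different components.
5–7 (9): add — endpoints in different components.
0–3 (10): add — endpoints in different components.
4–5 (11): add — endpoints in different components.
0–1 (12): add — endpoints in different components.
0–6 (12): skip — 0 and 6 already connected.
1–2 (14): add — endpoints in different components.
MST edges: 4–6, 0–7, 5–7, 0–3, 4–5, 0–1, 1–2; total weight 7+9+9+10+11+12+14 = 72.

72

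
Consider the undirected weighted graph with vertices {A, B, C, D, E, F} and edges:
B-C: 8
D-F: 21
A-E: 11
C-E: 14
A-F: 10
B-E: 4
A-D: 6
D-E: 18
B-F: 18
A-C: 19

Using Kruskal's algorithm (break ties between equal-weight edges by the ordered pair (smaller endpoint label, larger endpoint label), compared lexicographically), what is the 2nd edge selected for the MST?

Kruskal's algorithm — process edges by increasing weight (ties by edge label):
B-E (4): add. Components now {A} {B,E} {C} {D} {F}
A-D (6): add. Components now {A,D} {B,E} {C} {F}
B-C (8): add. Components now {A,D} {B,C,E} {F}
A-F (10): add. Components now {A,D,F} {B,C,E}
A-E (11): add. Components now {A,B,C,D,E,F}
The 2nd edge added is A-D.

A-D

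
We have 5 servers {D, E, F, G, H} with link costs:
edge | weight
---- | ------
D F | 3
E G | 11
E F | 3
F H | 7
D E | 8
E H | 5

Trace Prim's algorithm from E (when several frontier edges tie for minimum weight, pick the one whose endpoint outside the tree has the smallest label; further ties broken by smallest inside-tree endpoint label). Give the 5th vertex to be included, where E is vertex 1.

Grow the tree from E using Prim:
Step 1: cheapest edge leaving the tree is E F (3); add F.
Step 2: cheapest edge leaving the tree is D F (3); add D.
Step 3: cheapest edge leaving the tree is E H (5); add H.
Step 4: cheapest edge leaving the tree is E G (11); add G.
Vertex order: E, F, D, H, G. The 5th vertex is G.

G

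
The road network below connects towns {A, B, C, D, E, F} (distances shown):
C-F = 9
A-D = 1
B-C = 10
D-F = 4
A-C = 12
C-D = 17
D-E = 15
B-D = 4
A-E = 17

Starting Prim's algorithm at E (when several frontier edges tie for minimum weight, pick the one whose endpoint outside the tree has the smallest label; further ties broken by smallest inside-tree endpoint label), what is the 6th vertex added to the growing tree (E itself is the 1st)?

C

Prim, starting at E.
Step 1: frontier [D-E 15, A-E 17] → take D-E (15); add D.
Step 2: frontier [A-D 1, B-D 4, D-F 4, C-D 17, A-E 17] → take A-D (1); add A.
Step 3: frontier [A-C 12, B-D 4, D-F 4, C-D 17] → take B-D (4); add B.
Step 4: frontier [A-C 12, B-C 10, D-F 4, C-D 17] → take D-F (4); add F.
Step 5: frontier [A-C 12, B-C 10, C-D 17, C-F 9] → take C-F (9); add C.
Vertex order: E, D, A, B, F, C. The 6th vertex is C.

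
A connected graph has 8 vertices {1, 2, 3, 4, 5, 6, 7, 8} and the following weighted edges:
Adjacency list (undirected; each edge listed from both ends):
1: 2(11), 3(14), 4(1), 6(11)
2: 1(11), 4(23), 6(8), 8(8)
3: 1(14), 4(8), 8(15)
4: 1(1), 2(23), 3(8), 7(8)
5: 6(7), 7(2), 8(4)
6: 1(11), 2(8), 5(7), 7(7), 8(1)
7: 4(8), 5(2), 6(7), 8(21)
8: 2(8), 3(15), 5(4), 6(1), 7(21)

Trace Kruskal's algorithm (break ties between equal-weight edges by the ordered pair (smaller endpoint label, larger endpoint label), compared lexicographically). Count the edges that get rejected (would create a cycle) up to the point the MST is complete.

Kruskal: consider edges lightest-first.
1-4 (1): add — endpoints in different components.
6-8 (1): add — endpoints in different components.
5-7 (2): add — endpoints in different components.
5-8 (4): add — endpoints in different components.
5-6 (7): skip — 5 and 6 already connected.
6-7 (7): skip — 6 and 7 already connected.
2-6 (8): add — endpoints in different components.
2-8 (8): skip — 2 and 8 already connected.
3-4 (8): add — endpoints in different components.
4-7 (8): add — endpoints in different components.
Edges rejected before the tree was complete: 3.

3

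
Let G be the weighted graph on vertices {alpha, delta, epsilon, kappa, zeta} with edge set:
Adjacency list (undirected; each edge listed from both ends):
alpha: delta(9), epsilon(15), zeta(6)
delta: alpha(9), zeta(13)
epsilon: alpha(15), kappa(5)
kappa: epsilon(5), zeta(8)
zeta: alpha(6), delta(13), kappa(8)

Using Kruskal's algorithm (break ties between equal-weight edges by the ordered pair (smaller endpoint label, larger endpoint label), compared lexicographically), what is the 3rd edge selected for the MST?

Sort edges by weight, then run Kruskal:
epsilon kappa (5): add. Components now {alpha} {epsilon,kappa} {delta} {zeta}
alpha zeta (6): add. Components now {alpha,zeta} {epsilon,kappa} {delta}
kappa zeta (8): add. Components now {alpha,epsilon,kappa,zeta} {delta}
alpha delta (9): add. Components now {alpha,delta,epsilon,kappa,zeta}
The 3rd edge added is kappa zeta.

kappa-zeta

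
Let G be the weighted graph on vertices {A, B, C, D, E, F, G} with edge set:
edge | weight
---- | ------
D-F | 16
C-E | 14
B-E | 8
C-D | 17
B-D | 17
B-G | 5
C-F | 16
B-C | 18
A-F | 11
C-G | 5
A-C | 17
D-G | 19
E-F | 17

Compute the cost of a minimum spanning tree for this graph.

61

Kruskal's algorithm — process edges by increasing weight (ties by edge label):
B-G (5): add — endpoints in different components.
C-G (5): add — endpoints in different components.
B-E (8): add — endpoints in different components.
A-F (11): add — endpoints in different components.
C-E (14): skip — C and E already connected.
C-F (16): add — endpoints in different components.
D-F (16): add — endpoints in different components.
MST edges: B-G, C-G, B-E, A-F, C-F, D-F; total weight 5+5+8+11+16+16 = 61.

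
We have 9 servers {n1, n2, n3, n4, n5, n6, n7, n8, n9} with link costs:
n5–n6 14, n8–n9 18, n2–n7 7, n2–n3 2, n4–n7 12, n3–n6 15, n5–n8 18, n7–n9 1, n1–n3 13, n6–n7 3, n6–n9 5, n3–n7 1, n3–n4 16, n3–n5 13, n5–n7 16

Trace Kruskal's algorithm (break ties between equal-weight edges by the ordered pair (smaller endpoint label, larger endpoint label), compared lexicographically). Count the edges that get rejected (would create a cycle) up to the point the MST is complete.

6

Sort edges by weight, then run Kruskal:
n3–n7 (1): add — endpoints in different components.
n7–n9 (1): add — endpoints in different components.
n2–n3 (2): add — endpoints in different components.
n6–n7 (3): add — endpoints in different components.
n6–n9 (5): skip — n9 and n6 already connected.
n2–n7 (7): skip — n7 and n2 already connected.
n4–n7 (12): add — endpoints in different components.
n1–n3 (13): add — endpoints in different components.
n3–n5 (13): add — endpoints in different components.
n5–n6 (14): skip — n5 and n6 already connected.
n3–n6 (15): skip — n3 and n6 already connected.
n3–n4 (16): skip — n3 and n4 already connected.
n5–n7 (16): skip — n5 and n7 already connected.
n5–n8 (18): add — endpoints in different components.
Edges rejected before the tree was complete: 6.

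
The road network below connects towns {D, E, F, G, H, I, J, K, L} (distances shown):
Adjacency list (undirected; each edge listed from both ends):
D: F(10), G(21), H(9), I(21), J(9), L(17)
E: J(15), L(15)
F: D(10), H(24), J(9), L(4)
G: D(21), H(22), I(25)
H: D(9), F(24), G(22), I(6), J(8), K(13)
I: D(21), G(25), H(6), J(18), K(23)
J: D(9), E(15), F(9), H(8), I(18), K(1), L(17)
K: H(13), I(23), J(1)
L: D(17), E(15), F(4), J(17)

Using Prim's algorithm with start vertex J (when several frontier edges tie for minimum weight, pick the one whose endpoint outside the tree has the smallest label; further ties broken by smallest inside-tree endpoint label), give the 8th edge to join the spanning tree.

D-G

Prim, starting at J.
Step 1: cheapest edge leaving the tree is J K (1); add K.
Step 2: cheapest edge leaving the tree is H J (8); add H.
Step 3: cheapest edge leaving the tree is H I (6); add I.
Step 4: cheapest edge leaving the tree is D H (9); add D.
Step 5: cheapest edge leaving the tree is F J (9); add F.
Step 6: cheapest edge leaving the tree is F L (4); add L.
Step 7: cheapest edge leaving the tree is E J (15); add E.
Step 8: cheapest edge leaving the tree is D G (21); add G.
The 8th edge added is D G.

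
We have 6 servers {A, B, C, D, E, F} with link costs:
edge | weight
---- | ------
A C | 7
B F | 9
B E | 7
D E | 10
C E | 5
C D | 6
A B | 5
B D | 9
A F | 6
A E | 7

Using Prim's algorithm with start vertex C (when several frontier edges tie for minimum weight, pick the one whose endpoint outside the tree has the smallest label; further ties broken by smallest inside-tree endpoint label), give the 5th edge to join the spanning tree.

Prim, starting at C.
Step 1: frontier [C E 5, C D 6, A C 7] → take C E (5); add E.
Step 2: frontier [C D 6, A C 7, A E 7, B E 7, D E 10] → take C D (6); add D.
Step 3: frontier [A C 7, B D 9, A E 7, B E 7] → take A C (7); add A.
Step 4: frontier [A B 5, A F 6, B D 9, B E 7] → take A B (5); add B.
Step 5: frontier [A F 6, B F 9] → take A F (6); add F.
The 5th edge added is A F.

A-F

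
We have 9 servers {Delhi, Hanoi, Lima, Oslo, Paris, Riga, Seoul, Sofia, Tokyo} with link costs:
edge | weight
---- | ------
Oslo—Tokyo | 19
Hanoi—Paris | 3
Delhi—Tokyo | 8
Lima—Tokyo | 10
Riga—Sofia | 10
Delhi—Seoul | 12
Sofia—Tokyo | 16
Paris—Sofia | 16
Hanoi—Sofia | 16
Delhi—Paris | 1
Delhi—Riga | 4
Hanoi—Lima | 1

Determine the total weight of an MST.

Kruskal: consider edges lightest-first.
Delhi—Paris (1): add — endpoints in different components.
Hanoi—Lima (1): add — endpoints in different components.
Hanoi—Paris (3): add — endpoints in different components.
Delhi—Riga (4): add — endpoints in different components.
Delhi—Tokyo (8): add — endpoints in different components.
Lima—Tokyo (10): skip — Tokyo and Lima already connected.
Riga—Sofia (10): add — endpoints in different components.
Delhi—Seoul (12): add — endpoints in different components.
Hanoi—Sofia (16): skip — Hanoi and Sofia already connected.
Paris—Sofia (16): skip — Sofia and Paris already connected.
Sofia—Tokyo (16): skip — Tokyo and Sofia already connected.
Oslo—Tokyo (19): add — endpoints in different components.
MST edges: Delhi—Paris, Hanoi—Lima, Hanoi—Paris, Delhi—Riga, Delhi—Tokyo, Riga—Sofia, Delhi—Seoul, Oslo—Tokyo; total weight 1+1+3+4+8+10+12+19 = 58.

58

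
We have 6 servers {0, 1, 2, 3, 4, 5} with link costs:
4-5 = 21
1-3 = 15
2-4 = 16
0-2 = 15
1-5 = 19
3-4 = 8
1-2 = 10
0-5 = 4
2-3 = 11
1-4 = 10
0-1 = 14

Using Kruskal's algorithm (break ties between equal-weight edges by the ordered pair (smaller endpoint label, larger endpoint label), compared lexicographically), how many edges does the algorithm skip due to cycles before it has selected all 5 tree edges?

1

Kruskal's algorithm — process edges by increasing weight (ties by edge label):
0-5 (4): add — endpoints in different components.
3-4 (8): add — endpoints in different components.
1-2 (10): add — endpoints in different components.
1-4 (10): add — endpoints in different components.
2-3 (11): skip — 2 and 3 already connected.
0-1 (14): add — endpoints in different components.
Edges rejected before the tree was complete: 1.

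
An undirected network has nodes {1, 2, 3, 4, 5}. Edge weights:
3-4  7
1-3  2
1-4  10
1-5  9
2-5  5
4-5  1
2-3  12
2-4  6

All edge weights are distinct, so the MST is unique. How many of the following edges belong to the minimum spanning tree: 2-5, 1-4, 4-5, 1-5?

2

Kruskal: consider edges lightest-first.
4-5 (1): add — endpoints in different components.
1-3 (2): add — endpoints in different components.
2-5 (5): add — endpoints in different components.
2-4 (6): skip — 2 and 4 already connected.
3-4 (7): add — endpoints in different components.
MST edge set: {4-5, 1-3, 2-5, 3-4}.
Of the listed edges, {2-5, 4-5} are in the MST → 2.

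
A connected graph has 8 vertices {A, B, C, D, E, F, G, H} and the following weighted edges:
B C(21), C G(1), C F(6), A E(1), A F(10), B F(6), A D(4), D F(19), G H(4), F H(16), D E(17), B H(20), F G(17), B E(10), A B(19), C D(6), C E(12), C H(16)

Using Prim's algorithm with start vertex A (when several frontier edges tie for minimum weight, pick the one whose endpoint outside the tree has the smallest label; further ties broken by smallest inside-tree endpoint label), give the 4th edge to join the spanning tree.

C-G

Prim, starting at A.
Step 1: cheapest edge leaving the tree is A E (1); add E.
Step 2: cheapest edge leaving the tree is A D (4); add D.
Step 3: cheapest edge leaving the tree is C D (6); add C.
Step 4: cheapest edge leaving the tree is C G (1); add G.
Step 5: cheapest edge leaving the tree is G H (4); add H.
Step 6: cheapest edge leaving the tree is C F (6); add F.
Step 7: cheapest edge leaving the tree is B F (6); add B.
The 4th edge added is C G.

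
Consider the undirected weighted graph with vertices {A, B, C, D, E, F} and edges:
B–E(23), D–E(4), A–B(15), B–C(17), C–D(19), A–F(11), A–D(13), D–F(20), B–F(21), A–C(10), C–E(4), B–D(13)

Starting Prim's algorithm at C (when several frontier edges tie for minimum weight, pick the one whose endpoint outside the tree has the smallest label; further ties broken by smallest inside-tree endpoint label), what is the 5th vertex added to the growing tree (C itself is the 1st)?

F

Prim, starting at C.
Step 1: cheapest edge leaving the tree is C–E (4); add E.
Step 2: cheapest edge leaving the tree is D–E (4); add D.
Step 3: cheapest edge leaving the tree is A–C (10); add A.
Step 4: cheapest edge leaving the tree is A–F (11); add F.
Step 5: cheapest edge leaving the tree is B–D (13); add B.
Vertex order: C, E, D, A, F, B. The 5th vertex is F.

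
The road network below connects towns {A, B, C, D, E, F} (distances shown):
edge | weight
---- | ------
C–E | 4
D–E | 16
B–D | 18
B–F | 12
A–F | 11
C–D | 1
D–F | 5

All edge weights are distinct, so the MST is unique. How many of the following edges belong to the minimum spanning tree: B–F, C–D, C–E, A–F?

Kruskal's algorithm — process edges by increasing weight (ties by edge label):
C–D (1): add — endpoints in different components.
C–E (4): add — endpoints in different components.
D–F (5): add — endpoints in different components.
A–F (11): add — endpoints in different components.
B–F (12): add — endpoints in different components.
MST edge set: {C–D, C–E, D–F, A–F, B–F}.
Of the listed edges, {B–F, C–D, C–E, A–F} are in the MST → 4.

4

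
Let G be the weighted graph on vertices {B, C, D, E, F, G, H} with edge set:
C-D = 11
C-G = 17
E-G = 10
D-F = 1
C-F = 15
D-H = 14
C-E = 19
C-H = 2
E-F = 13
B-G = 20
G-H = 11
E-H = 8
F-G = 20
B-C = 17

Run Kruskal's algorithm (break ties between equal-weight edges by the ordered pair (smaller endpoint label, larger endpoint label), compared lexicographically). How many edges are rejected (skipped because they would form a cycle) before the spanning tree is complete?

Sort edges by weight, then run Kruskal:
D-F (1): add — endpoints in different components.
C-H (2): add — endpoints in different components.
E-H (8): add — endpoints in different components.
E-G (10): add — endpoints in different components.
C-D (11): add — endpoints in different components.
G-H (11): skip — G and H already connected.
E-F (13): skip — E and F already connected.
D-H (14): skip — D and H already connected.
C-F (15): skip — C and F already connected.
B-C (17): add — endpoints in different components.
Edges rejected before the tree was complete: 4.

4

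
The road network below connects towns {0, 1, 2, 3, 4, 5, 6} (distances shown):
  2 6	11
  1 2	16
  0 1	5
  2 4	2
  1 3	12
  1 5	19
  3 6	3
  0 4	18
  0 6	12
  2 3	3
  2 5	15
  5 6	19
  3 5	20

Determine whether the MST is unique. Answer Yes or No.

Kruskal's algorithm — process edges by increasing weight (ties by edge label):
2 4 (2): add. Components now {0} {1} {2,4} {3} {5} {6}
2 3 (3): add. Components now {0} {1} {2,3,4} {5} {6}
3 6 (3): add. Components now {0} {1} {2,3,4,6} {5}
0 1 (5): add. Components now {0,1} {2,3,4,6} {5}
2 6 (11): skip — 2 and 6 already connected.
0 6 (12): add. Components now {0,1,2,3,4,6} {5}
1 3 (12): skip — 1 and 3 already connected.
2 5 (15): add. Components now {0,1,2,3,4,5,6}
Non-tree edge 1 3 has weight 12, equal to the heaviest edge on its tree cycle — swapping gives another MST of the same weight. Not unique.

No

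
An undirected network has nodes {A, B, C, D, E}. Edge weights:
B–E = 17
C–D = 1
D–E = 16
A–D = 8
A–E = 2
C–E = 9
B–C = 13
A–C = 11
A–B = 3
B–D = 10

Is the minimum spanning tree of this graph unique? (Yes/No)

Sort edges by weight, then run Kruskal:
C–D (1): add. Components now {A} {B} {C,D} {E}
A–E (2): add. Components now {A,E} {B} {C,D}
A–B (3): add. Components now {A,B,E} {C,D}
A–D (8): add. Components now {A,B,C,D,E}
Every non-tree edge has weight strictly greater than the heaviest edge on the tree path between its endpoints, so the MST is unique.

Yes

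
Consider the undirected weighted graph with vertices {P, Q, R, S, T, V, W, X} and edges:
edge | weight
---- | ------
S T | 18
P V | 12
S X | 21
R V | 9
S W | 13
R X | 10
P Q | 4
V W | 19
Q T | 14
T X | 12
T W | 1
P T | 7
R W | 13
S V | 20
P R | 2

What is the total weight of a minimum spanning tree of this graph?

46

Grow the tree from P using Prim:
Step 1: cheapest edge leaving the tree is P R (2); add R.
Step 2: cheapest edge leaving the tree is P Q (4); add Q.
Step 3: cheapest edge leaving the tree is P T (7); add T.
Step 4: cheapest edge leaving the tree is T W (1); add W.
Step 5: cheapest edge leaving the tree is R V (9); add V.
Step 6: cheapest edge leaving the tree is R X (10); add X.
Step 7: cheapest edge leaving the tree is S W (13); add S.
MST edges: P R, P Q, P T, T W, R V, R X, S W; total weight 2+4+7+1+9+10+13 = 46.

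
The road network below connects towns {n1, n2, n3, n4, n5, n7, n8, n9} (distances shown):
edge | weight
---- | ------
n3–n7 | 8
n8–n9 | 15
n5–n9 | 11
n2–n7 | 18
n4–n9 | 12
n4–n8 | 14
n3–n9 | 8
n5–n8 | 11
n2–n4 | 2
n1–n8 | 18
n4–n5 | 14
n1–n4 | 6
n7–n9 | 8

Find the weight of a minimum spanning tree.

58

Prim's algorithm from n9:
Step 1: frontier [n3–n9 8, n7–n9 8, n5–n9 11, n4–n9 12, n8–n9 15] → take n3–n9 (8); add n3.
Step 2: frontier [n3–n7 8, n7–n9 8, n5–n9 11, n4–n9 12, n8–n9 15] → take n3–n7 (8); add n7.
Step 3: frontier [n2–n7 18, n5–n9 11, n4–n9 12, n8–n9 15] → take n5–n9 (11); add n5.
Step 4: frontier [n5–n8 11, n4–n5 14, n2–n7 18, n4–n9 12, n8–n9 15] → take n5–n8 (11); add n8.
Step 5: frontier [n4–n5 14, n2–n7 18, n4–n8 14, n1–n8 18, n4–n9 12] → take n4–n9 (12); add n4.
Step 6: frontier [n2–n4 2, n1–n4 6, n2–n7 18, n1–n8 18] → take n2–n4 (2); add n2.
Step 7: frontier [n1–n4 6, n1–n8 18] → take n1–n4 (6); add n1.
MST edges: n3–n9, n3–n7, n5–n9, n5–n8, n4–n9, n2–n4, n1–n4; total weight 8+8+11+11+12+2+6 = 58.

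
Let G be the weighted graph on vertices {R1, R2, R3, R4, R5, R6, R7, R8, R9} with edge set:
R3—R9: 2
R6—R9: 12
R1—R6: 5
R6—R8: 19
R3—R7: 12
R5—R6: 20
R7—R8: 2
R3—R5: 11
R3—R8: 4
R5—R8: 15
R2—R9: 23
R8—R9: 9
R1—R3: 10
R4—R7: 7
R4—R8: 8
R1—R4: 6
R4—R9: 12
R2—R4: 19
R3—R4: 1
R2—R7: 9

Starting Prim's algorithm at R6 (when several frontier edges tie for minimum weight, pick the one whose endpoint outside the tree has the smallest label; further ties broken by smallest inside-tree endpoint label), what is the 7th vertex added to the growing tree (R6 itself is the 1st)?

Grow the tree from R6 using Prim:
Step 1: cheapest edge leaving the tree is R1—R6 (5); add R1.
Step 2: cheapest edge leaving the tree is R1—R4 (6); add R4.
Step 3: cheapest edge leaving the tree is R3—R4 (1); add R3.
Step 4: cheapest edge leaving the tree is R3—R9 (2); add R9.
Step 5: cheapest edge leaving the tree is R3—R8 (4); add R8.
Step 6: cheapest edge leaving the tree is R7—R8 (2); add R7.
Step 7: cheapest edge leaving the tree is R2—R7 (9); add R2.
Step 8: cheapest edge leaving the tree is R3—R5 (11); add R5.
Vertex order: R6, R1, R4, R3, R9, R8, R7, R2, R5. The 7th vertex is R7.

R7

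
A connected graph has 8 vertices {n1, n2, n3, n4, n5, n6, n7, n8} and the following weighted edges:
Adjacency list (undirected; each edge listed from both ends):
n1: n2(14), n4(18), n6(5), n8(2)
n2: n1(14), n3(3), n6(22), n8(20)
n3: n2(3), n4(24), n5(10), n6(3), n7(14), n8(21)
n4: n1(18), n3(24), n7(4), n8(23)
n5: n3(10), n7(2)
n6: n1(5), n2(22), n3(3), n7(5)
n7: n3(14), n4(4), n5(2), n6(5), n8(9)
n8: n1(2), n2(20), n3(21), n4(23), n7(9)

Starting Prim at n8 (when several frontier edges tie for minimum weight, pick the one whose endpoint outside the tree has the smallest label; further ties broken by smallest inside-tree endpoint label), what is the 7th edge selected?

Prim's algorithm from n8:
Step 1: cheapest edge leaving the tree is n1-n8 (2); add n1.
Step 2: cheapest edge leaving the tree is n1-n6 (5); add n6.
Step 3: cheapest edge leaving the tree is n3-n6 (3); add n3.
Step 4: cheapest edge leaving the tree is n2-n3 (3); add n2.
Step 5: cheapest edge leaving the tree is n6-n7 (5); add n7.
Step 6: cheapest edge leaving the tree is n5-n7 (2); add n5.
Step 7: cheapest edge leaving the tree is n4-n7 (4); add n4.
The 7th edge added is n4-n7.

n4-n7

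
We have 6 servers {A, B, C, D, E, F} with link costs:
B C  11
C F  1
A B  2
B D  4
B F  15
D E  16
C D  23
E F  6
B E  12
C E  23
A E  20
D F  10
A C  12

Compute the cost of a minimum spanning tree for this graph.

23

Prim's algorithm from A:
Step 1: frontier [A B 2, A C 12, A E 20] → take A B (2); add B.
Step 2: frontier [A C 12, A E 20, B D 4, B C 11, B E 12, B F 15] → take B D (4); add D.
Step 3: frontier [A C 12, A E 20, B C 11, B E 12, B F 15, D F 10, D E 16, C D 23] → take D F (10); add F.
Step 4: frontier [A C 12, A E 20, B C 11, B E 12, D E 16, C D 23, C F 1, E F 6] → take C F (1); add C.
Step 5: frontier [A E 20, B E 12, C E 23, D E 16, E F 6] → take E F (6); add E.
MST edges: A B, B D, D F, C F, E F; total weight 2+4+10+1+6 = 23.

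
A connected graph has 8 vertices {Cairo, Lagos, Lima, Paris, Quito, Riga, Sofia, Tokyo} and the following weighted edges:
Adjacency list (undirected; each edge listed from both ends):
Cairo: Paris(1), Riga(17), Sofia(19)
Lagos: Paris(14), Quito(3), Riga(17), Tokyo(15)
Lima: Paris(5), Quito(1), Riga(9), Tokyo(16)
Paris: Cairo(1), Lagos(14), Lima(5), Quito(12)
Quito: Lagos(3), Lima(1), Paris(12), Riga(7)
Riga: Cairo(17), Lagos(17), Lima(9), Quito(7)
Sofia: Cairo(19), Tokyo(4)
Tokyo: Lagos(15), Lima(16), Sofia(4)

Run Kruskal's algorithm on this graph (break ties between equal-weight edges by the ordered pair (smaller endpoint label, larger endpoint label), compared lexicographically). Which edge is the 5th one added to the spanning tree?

Sort edges by weight, then run Kruskal:
Cairo-Paris (1): add — endpoints in different components.
Lima-Quito (1): add — endpoints in different components.
Lagos-Quito (3): add — endpoints in different components.
Sofia-Tokyo (4): add — endpoints in different components.
Lima-Paris (5): add — endpoints in different components.
Quito-Riga (7): add — endpoints in different components.
Lima-Riga (9): skip — Lima and Riga already connected.
Paris-Quito (12): skip — Paris and Quito already connected.
Lagos-Paris (14): skip — Paris and Lagos already connected.
Lagos-Tokyo (15): add — endpoints in different components.
The 5th edge added is Lima-Paris.

Lima-Paris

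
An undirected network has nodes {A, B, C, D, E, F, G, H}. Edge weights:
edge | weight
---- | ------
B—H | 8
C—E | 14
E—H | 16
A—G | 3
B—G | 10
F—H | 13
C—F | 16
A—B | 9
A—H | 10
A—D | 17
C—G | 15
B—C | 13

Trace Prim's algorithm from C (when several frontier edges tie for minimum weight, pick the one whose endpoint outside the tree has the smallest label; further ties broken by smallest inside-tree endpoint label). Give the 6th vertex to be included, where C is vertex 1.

Prim, starting at C.
Step 1: frontier [B—C 13, C—E 14, C—G 15, C—F 16] → take B—C (13); add B.
Step 2: frontier [B—H 8, A—B 9, B—G 10, C—E 14, C—G 15, C—F 16] → take B—H (8); add H.
Step 3: frontier [A—B 9, B—G 10, C—E 14, C—G 15, C—F 16, A—H 10, F—H 13, E—H 16] → take A—B (9); add A.
Step 4: frontier [A—G 3, A—D 17, B—G 10, C—E 14, C—G 15, C—F 16, F—H 13, E—H 16] → take A—G (3); add G.
Step 5: frontier [A—D 17, C—E 14, C—F 16, F—H 13, E—H 16] → take F—H (13); add F.
Step 6: frontier [A—D 17, C—E 14, E—H 16] → take C—E (14); add E.
Step 7: frontier [A—D 17] → take A—D (17); add D.
Vertex order: C, B, H, A, G, F, E, D. The 6th vertex is F.

F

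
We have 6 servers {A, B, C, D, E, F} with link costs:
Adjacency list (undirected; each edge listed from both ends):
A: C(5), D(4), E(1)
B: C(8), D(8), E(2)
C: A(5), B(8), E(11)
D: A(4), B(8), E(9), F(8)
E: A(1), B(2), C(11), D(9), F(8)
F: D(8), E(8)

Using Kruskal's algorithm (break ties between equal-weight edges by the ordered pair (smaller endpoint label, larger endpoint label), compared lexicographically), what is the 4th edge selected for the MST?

Kruskal: consider edges lightest-first.
A–E (1): add — endpoints in different components.
B–E (2): add — endpoints in different components.
A–D (4): add — endpoints in different components.
A–C (5): add — endpoints in different components.
B–C (8): skip — B and C already connected.
B–D (8): skip — B and D already connected.
D–F (8): add — endpoints in different components.
The 4th edge added is A–C.

A-C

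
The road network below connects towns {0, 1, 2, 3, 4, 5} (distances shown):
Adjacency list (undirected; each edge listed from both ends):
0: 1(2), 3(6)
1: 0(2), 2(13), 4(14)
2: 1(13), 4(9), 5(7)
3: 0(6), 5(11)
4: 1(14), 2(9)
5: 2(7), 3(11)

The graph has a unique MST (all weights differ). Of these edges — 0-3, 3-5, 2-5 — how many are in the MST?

Sort edges by weight, then run Kruskal:
0-1 (2): add — endpoints in different components.
0-3 (6): add — endpoints in different components.
2-5 (7): add — endpoints in different components.
2-4 (9): add — endpoints in different components.
3-5 (11): add — endpoints in different components.
MST edge set: {0-1, 0-3, 2-5, 2-4, 3-5}.
Of the listed edges, {0-3, 3-5, 2-5} are in the MST → 3.

3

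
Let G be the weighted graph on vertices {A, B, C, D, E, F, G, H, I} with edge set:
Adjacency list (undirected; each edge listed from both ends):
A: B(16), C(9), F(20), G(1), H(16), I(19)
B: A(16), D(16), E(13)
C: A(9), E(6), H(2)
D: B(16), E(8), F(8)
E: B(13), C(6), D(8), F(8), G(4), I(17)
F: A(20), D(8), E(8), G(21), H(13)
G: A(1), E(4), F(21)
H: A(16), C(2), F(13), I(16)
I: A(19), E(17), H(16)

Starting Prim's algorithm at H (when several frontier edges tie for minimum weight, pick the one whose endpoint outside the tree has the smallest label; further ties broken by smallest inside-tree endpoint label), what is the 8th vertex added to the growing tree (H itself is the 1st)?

Grow the tree from H using Prim:
Step 1: cheapest edge leaving the tree is C H (2); add C.
Step 2: cheapest edge leaving the tree is C E (6); add E.
Step 3: cheapest edge leaving the tree is E G (4); add G.
Step 4: cheapest edge leaving the tree is A G (1); add A.
Step 5: cheapest edge leaving the tree is D E (8); add D.
Step 6: cheapest edge leaving the tree is D F (8); add F.
Step 7: cheapest edge leaving the tree is B E (13); add B.
Step 8: cheapest edge leaving the tree is H I (16); add I.
Vertex order: H, C, E, G, A, D, F, B, I. The 8th vertex is B.

B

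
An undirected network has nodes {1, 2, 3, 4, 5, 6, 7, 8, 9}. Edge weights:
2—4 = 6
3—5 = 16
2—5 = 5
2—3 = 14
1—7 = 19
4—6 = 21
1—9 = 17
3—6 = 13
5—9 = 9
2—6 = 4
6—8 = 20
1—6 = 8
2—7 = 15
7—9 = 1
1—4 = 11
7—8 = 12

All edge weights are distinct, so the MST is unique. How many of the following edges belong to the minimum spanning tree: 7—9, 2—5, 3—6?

Kruskal's algorithm — process edges by increasing weight (ties by edge label):
7—9 (1): add — endpoints in different components.
2—6 (4): add — endpoints in different components.
2—5 (5): add — endpoints in different components.
2—4 (6): add — endpoints in different components.
1—6 (8): add — endpoints in different components.
5—9 (9): add — endpoints in different components.
1—4 (11): skip — 1 and 4 already connected.
7—8 (12): add — endpoints in different components.
3—6 (13): add — endpoints in different components.
MST edge set: {7—9, 2—6, 2—5, 2—4, 1—6, 5—9, 7—8, 3—6}.
Of the listed edges, {7—9, 2—5, 3—6} are in the MST → 3.

3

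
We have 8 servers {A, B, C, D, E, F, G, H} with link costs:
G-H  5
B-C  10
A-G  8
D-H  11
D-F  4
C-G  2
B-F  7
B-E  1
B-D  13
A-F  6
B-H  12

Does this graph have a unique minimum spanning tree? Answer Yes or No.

Sort edges by weight, then run Kruskal:
B-E (1): add — endpoints in different components.
C-G (2): add — endpoints in different components.
D-F (4): add — endpoints in different components.
G-H (5): add — endpoints in different components.
A-F (6): add — endpoints in different components.
B-F (7): add — endpoints in different components.
A-G (8): add — endpoints in different components.
Every non-tree edge has weight strictly greater than the heaviest edge on the tree path between its endpoints, so the MST is unique.

Yes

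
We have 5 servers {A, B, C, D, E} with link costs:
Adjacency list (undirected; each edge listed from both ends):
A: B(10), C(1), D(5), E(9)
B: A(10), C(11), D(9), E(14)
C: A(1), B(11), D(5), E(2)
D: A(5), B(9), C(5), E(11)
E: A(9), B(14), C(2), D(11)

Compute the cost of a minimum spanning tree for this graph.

17

Kruskal: consider edges lightest-first.
A-C (1): add. Components now {A,C} {B} {D} {E}
C-E (2): add. Components now {A,C,E} {B} {D}
A-D (5): add. Components now {A,C,D,E} {B}
C-D (5): skip — C and D already connected.
A-E (9): skip — A and E already connected.
B-D (9): add. Components now {A,B,C,D,E}
MST edges: A-C, C-E, A-D, B-D; total weight 1+2+5+9 = 17.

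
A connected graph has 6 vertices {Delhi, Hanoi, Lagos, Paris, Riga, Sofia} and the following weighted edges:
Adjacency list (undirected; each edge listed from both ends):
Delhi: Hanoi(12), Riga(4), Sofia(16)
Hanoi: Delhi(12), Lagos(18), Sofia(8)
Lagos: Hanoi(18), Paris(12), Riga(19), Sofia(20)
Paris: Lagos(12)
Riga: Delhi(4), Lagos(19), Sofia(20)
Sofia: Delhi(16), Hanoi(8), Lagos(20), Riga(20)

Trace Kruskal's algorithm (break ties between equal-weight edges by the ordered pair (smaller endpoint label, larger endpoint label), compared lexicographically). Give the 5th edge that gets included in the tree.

Kruskal: consider edges lightest-first.
Delhi–Riga (4): add. Components now {Sofia} {Paris} {Lagos} {Delhi,Riga} {Hanoi}
Hanoi–Sofia (8): add. Components now {Hanoi,Sofia} {Paris} {Lagos} {Delhi,Riga}
Delhi–Hanoi (12): add. Components now {Delhi,Hanoi,Riga,Sofia} {Paris} {Lagos}
Lagos–Paris (12): add. Components now {Delhi,Hanoi,Riga,Sofia} {Lagos,Paris}
Delhi–Sofia (16): skip — Sofia and Delhi already connected.
Hanoi–Lagos (18): add. Components now {Delhi,Hanoi,Lagos,Paris,Riga,Sofia}
The 5th edge added is Hanoi–Lagos.

Hanoi-Lagos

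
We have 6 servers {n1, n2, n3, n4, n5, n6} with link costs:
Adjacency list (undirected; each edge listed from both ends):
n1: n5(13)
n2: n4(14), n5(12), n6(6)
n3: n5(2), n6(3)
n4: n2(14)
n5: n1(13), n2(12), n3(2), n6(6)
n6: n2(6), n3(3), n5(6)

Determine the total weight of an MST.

38

Sort edges by weight, then run Kruskal:
n3–n5 (2): add. Components now {n1} {n4} {n6} {n3,n5} {n2}
n3–n6 (3): add. Components now {n1} {n4} {n3,n5,n6} {n2}
n2–n6 (6): add. Components now {n1} {n4} {n2,n3,n5,n6}
n5–n6 (6): skip — n6 and n5 already connected.
n2–n5 (12): skip — n2 and n5 already connected.
n1–n5 (13): add. Components now {n1,n2,n3,n5,n6} {n4}
n2–n4 (14): add. Components now {n1,n2,n3,n4,n5,n6}
MST edges: n3–n5, n3–n6, n2–n6, n1–n5, n2–n4; total weight 2+3+6+13+14 = 38.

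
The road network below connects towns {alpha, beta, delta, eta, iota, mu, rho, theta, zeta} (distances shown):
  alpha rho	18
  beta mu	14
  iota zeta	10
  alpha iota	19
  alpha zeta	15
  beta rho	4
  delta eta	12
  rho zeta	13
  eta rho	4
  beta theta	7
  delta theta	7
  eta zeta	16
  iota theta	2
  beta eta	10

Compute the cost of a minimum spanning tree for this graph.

63

Prim, starting at eta.
Step 1: frontier [eta rho 4, beta eta 10, delta eta 12, eta zeta 16] → take eta rho (4); add rho.
Step 2: frontier [beta eta 10, delta eta 12, eta zeta 16, beta rho 4, rho zeta 13, alpha rho 18] → take beta rho (4); add beta.
Step 3: frontier [beta theta 7, beta mu 14, delta eta 12, eta zeta 16, rho zeta 13, alpha rho 18] → take beta theta (7); add theta.
Step 4: frontier [beta mu 14, delta eta 12, eta zeta 16, rho zeta 13, alpha rho 18, iota theta 2, delta theta 7] → take iota theta (2); add iota.
Step 5: frontier [beta mu 14, delta eta 12, eta zeta 16, iota zeta 10, alpha iota 19, rho zeta 13, alpha rho 18, delta theta 7] → take delta theta (7); add delta.
Step 6: frontier [beta mu 14, eta zeta 16, iota zeta 10, alpha iota 19, rho zeta 13, alpha rho 18] → take iota zeta (10); add zeta.
Step 7: frontier [beta mu 14, alpha iota 19, alpha rho 18, alpha zeta 15] → take beta mu (14); add mu.
Step 8: frontier [alpha iota 19, alpha rho 18, alpha zeta 15] → take alpha zeta (15); add alpha.
MST edges: eta rho, beta rho, beta theta, iota theta, delta theta, iota zeta, beta mu, alpha zeta; total weight 4+4+7+2+7+10+14+15 = 63.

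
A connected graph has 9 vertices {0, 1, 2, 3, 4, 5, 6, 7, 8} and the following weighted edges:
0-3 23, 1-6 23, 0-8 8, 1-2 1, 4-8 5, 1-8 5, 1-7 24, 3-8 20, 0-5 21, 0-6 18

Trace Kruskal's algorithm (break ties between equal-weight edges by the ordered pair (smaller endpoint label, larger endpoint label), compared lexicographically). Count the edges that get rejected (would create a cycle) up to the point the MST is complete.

2

Sort edges by weight, then run Kruskal:
1-2 (1): add — endpoints in different components.
1-8 (5): add — endpoints in different components.
4-8 (5): add — endpoints in different components.
0-8 (8): add — endpoints in different components.
0-6 (18): add — endpoints in different components.
3-8 (20): add — endpoints in different components.
0-5 (21): add — endpoints in different components.
0-3 (23): skip — 0 and 3 already connected.
1-6 (23): skip — 1 and 6 already connected.
1-7 (24): add — endpoints in different components.
Edges rejected before the tree was complete: 2.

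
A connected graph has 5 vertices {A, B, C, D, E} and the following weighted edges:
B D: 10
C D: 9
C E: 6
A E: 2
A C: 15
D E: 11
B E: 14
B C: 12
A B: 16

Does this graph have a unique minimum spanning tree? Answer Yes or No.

Kruskal's algorithm — process edges by increasing weight (ties by edge label):
A E (2): add. Components now {A,E} {B} {C} {D}
C E (6): add. Components now {A,C,E} {B} {D}
C D (9): add. Components now {A,C,D,E} {B}
B D (10): add. Components now {A,B,C,D,E}
Every non-tree edge has weight strictly greater than the heaviest edge on the tree path between its endpoints, so the MST is unique.

Yes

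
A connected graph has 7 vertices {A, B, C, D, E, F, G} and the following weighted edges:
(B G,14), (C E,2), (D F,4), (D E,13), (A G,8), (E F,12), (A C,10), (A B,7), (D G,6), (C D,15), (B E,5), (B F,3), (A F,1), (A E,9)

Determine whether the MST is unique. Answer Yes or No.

Yes

Sort edges by weight, then run Kruskal:
A F (1): add — endpoints in different components.
C E (2): add — endpoints in different components.
B F (3): add — endpoints in different components.
D F (4): add — endpoints in different components.
B E (5): add — endpoints in different components.
D G (6): add — endpoints in different components.
Every non-tree edge has weight strictly greater than the heaviest edge on the tree path between its endpoints, so the MST is unique.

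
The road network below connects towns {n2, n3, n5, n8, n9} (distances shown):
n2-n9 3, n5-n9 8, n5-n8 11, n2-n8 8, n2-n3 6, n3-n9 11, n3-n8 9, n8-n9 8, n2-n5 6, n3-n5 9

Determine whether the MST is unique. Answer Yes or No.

No

Sort edges by weight, then run Kruskal:
n2-n9 (3): add — endpoints in different components.
n2-n3 (6): add — endpoints in different components.
n2-n5 (6): add — endpoints in different components.
n2-n8 (8): add — endpoints in different components.
Non-tree edge n8-n9 has weight 8, equal to the heaviest edge on its tree cycle — swapping gives another MST of the same weight. Not unique.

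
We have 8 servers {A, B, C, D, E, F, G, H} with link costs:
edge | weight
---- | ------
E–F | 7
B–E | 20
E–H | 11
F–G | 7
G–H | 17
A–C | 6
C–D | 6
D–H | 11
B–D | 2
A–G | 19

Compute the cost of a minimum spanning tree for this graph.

Grow the tree from C using Prim:
Step 1: cheapest edge leaving the tree is A–C (6); add A.
Step 2: cheapest edge leaving the tree is C–D (6); add D.
Step 3: cheapest edge leaving the tree is B–D (2); add B.
Step 4: cheapest edge leaving the tree is D–H (11); add H.
Step 5: cheapest edge leaving the tree is E–H (11); add E.
Step 6: cheapest edge leaving the tree is E–F (7); add F.
Step 7: cheapest edge leaving the tree is F–G (7); add G.
MST edges: A–C, C–D, B–D, D–H, E–H, E–F, F–G; total weight 6+6+2+11+11+7+7 = 50.

50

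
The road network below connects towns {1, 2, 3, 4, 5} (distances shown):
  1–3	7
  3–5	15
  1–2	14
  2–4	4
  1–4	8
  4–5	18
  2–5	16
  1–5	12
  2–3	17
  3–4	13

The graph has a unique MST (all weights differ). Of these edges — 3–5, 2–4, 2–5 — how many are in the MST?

1

Kruskal's algorithm — process edges by increasing weight (ties by edge label):
2–4 (4): add — endpoints in different components.
1–3 (7): add — endpoints in different components.
1–4 (8): add — endpoints in different components.
1–5 (12): add — endpoints in different components.
MST edge set: {2–4, 1–3, 1–4, 1–5}.
Of the listed edges, {2–4} are in the MST → 1.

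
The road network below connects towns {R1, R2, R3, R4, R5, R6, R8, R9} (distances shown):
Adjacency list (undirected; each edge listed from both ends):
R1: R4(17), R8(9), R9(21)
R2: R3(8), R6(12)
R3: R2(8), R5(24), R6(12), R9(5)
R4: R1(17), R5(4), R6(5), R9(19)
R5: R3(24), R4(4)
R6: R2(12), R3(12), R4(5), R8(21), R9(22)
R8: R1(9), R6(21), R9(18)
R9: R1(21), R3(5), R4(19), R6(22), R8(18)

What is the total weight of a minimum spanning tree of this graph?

60

Prim, starting at R8.
Step 1: cheapest edge leaving the tree is R1 R8 (9); add R1.
Step 2: cheapest edge leaving the tree is R1 R4 (17); add R4.
Step 3: cheapest edge leaving the tree is R4 R5 (4); add R5.
Step 4: cheapest edge leaving the tree is R4 R6 (5); add R6.
Step 5: cheapest edge leaving the tree is R2 R6 (12); add R2.
Step 6: cheapest edge leaving the tree is R2 R3 (8); add R3.
Step 7: cheapest edge leaving the tree is R3 R9 (5); add R9.
MST edges: R1 R8, R1 R4, R4 R5, R4 R6, R2 R6, R2 R3, R3 R9; total weight 9+17+4+5+12+8+5 = 60.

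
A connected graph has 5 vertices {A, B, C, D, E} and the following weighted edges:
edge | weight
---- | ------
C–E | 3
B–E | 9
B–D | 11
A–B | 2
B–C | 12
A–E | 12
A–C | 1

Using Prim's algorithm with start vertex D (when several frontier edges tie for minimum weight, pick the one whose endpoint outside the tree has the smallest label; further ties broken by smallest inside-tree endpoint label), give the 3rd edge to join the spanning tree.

A-C

Prim, starting at D.
Step 1: cheapest edge leaving the tree is B–D (11); add B.
Step 2: cheapest edge leaving the tree is A–B (2); add A.
Step 3: cheapest edge leaving the tree is A–C (1); add C.
Step 4: cheapest edge leaving the tree is C–E (3); add E.
The 3rd edge added is A–C.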